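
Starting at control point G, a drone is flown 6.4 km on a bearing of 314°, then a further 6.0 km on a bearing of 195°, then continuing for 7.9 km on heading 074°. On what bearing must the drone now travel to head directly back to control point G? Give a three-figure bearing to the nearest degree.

Leg 1 (314°, 6.4 km): east 6.4 sin 314° = -4.60, north 6.4 cos 314° = 4.45
Leg 2 (195°, 6.0 km): east 6.0 sin 195° = -1.55, north 6.0 cos 195° = -5.80
Leg 3 (074°, 7.9 km): east 7.9 sin 74° = 7.59, north 7.9 cos 74° = 2.18
Net displacement: 1.44 east, 0.83 north. Direction back to start is (-1.44, -0.83): bearing = atan2(-1.44, -0.83) mod 360° = 240.06° ≈ 240°.

240°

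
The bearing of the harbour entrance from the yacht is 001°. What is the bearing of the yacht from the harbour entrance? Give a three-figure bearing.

181°

Back-bearing = 001° + 180° = 181°.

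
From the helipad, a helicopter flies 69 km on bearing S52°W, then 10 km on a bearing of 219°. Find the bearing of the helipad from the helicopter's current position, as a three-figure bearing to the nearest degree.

050°

Leg 1 (S52°W, 69 km): east 69 sin 232° = -54.37, north 69 cos 232° = -42.48
Leg 2 (219°, 10 km): east 10 sin 219° = -6.29, north 10 cos 219° = -7.77
Net displacement: -60.67 east, -50.25 north. Direction back to start is (60.67, 50.25): bearing = atan2(60.67, 50.25) mod 360° = 50.36° ≈ 050°.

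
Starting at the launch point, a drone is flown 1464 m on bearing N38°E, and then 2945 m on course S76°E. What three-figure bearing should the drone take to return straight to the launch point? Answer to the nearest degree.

263°

Leg 1 (N38°E, 1464 m): east 1464 sin 38° = 901.33, north 1464 cos 38° = 1153.65
Leg 2 (S76°E, 2945 m): east 2945 sin 104° = 2857.52, north 2945 cos 104° = -712.46
Net displacement: 3758.85 east, 441.19 north. Direction back to start is (-3758.85, -441.19): bearing = atan2(-3758.85, -441.19) mod 360° = 263.31° ≈ 263°.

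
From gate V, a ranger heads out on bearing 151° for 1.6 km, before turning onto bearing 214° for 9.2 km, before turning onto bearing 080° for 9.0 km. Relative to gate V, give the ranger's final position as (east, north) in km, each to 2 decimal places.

(4.49, -7.46)

Leg 1 (151°, 1.6 km): east 1.6 sin 151° = 0.78, north 1.6 cos 151° = -1.40
Leg 2 (214°, 9.2 km): east 9.2 sin 214° = -5.14, north 9.2 cos 214° = -7.63
Leg 3 (080°, 9.0 km): east 9.0 sin 80° = 8.86, north 9.0 cos 80° = 1.56
Summing: 4.49 km east, -7.46 km north → (4.49, -7.46).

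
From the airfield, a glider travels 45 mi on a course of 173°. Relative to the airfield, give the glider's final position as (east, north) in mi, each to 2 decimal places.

Leg 1 (173°, 45 mi): east 45 sin 173° = 5.48, north 45 cos 173° = -44.66
Summing: 5.48 mi east, -44.66 mi north → (5.48, -44.66).

(5.48, -44.66)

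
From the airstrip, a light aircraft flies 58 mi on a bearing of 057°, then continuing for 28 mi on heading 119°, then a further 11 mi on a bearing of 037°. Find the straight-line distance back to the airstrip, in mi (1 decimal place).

Leg 1 (057°, 58 mi): east 58 sin 57° = 48.64, north 58 cos 57° = 31.59
Leg 2 (119°, 28 mi): east 28 sin 119° = 24.49, north 28 cos 119° = -13.57
Leg 3 (037°, 11 mi): east 11 sin 37° = 6.62, north 11 cos 37° = 8.78
Net: 79.75 east, 26.80 north. Distance = √((79.75)² + (26.80)²) = 84.135 mi.

84.1 mi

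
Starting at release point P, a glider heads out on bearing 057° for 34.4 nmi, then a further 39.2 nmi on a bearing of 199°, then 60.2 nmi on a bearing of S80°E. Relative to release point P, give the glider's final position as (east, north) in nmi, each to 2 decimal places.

Leg 1 (057°, 34.4 nmi): east 34.4 sin 57° = 28.85, north 34.4 cos 57° = 18.74
Leg 2 (199°, 39.2 nmi): east 39.2 sin 199° = -12.76, north 39.2 cos 199° = -37.06
Leg 3 (S80°E, 60.2 nmi): east 60.2 sin 100° = 59.29, north 60.2 cos 100° = -10.45
Summing: 75.37 nmi east, -28.78 nmi north → (75.37, -28.78).

(75.37, -28.78)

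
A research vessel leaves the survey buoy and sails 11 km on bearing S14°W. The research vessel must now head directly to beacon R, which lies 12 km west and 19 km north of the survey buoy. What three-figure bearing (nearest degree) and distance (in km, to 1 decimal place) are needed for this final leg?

343°, 31.1 km

Leg 1 (S14°W, 11 km): east 11 sin 194° = -2.66, north 11 cos 194° = -10.67
Current position: (-2.66, -10.67). Target: (-12, 19). Remaining: Δeast = -9.34, Δnorth = 29.67.
Bearing = atan2(-9.34, 29.67) mod 360° = 342.53°; distance = √((-9.34)² + (29.67)²) = 31.108 km.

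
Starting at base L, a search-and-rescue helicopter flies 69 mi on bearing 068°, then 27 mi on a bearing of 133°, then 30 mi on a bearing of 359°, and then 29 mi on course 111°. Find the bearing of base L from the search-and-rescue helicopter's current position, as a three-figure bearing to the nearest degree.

Leg 1 (068°, 69 mi): east 69 sin 68° = 63.98, north 69 cos 68° = 25.85
Leg 2 (133°, 27 mi): east 27 sin 133° = 19.75, north 27 cos 133° = -18.41
Leg 3 (359°, 30 mi): east 30 sin 359° = -0.52, north 30 cos 359° = 30.00
Leg 4 (111°, 29 mi): east 29 sin 111° = 27.07, north 29 cos 111° = -10.39
Net displacement: 110.27 east, 27.04 north. Direction back to start is (-110.27, -27.04): bearing = atan2(-110.27, -27.04) mod 360° = 256.22° ≈ 256°.

256°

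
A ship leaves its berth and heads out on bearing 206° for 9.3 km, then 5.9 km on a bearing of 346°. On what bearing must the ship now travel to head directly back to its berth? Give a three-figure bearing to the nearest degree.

064°

Leg 1 (206°, 9.3 km): east 9.3 sin 206° = -4.08, north 9.3 cos 206° = -8.36
Leg 2 (346°, 5.9 km): east 5.9 sin 346° = -1.43, north 5.9 cos 346° = 5.72
Net displacement: -5.50 east, -2.63 north. Direction back to start is (5.50, 2.63): bearing = atan2(5.50, 2.63) mod 360° = 64.43° ≈ 064°.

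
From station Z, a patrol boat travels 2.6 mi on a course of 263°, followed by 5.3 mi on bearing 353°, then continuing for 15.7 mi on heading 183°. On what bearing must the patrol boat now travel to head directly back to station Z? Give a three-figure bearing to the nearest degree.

Leg 1 (263°, 2.6 mi): east 2.6 sin 263° = -2.58, north 2.6 cos 263° = -0.32
Leg 2 (353°, 5.3 mi): east 5.3 sin 353° = -0.65, north 5.3 cos 353° = 5.26
Leg 3 (183°, 15.7 mi): east 15.7 sin 183° = -0.82, north 15.7 cos 183° = -15.68
Net displacement: -4.05 east, -10.73 north. Direction back to start is (4.05, 10.73): bearing = atan2(4.05, 10.73) mod 360° = 20.66° ≈ 021°.

021°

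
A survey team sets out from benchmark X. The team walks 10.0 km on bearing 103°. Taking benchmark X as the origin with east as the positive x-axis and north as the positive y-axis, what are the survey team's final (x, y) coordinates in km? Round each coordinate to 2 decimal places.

Leg 1 (103°, 10.0 km): east 10.0 sin 103° = 9.74, north 10.0 cos 103° = -2.25
Summing: 9.74 km east, -2.25 km north → (9.74, -2.25).

(9.74, -2.25)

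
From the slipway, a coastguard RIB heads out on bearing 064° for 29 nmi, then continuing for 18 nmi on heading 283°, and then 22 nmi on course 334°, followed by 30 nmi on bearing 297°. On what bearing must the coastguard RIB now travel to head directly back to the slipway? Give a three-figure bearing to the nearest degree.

151°

Leg 1 (064°, 29 nmi): east 29 sin 64° = 26.07, north 29 cos 64° = 12.71
Leg 2 (283°, 18 nmi): east 18 sin 283° = -17.54, north 18 cos 283° = 4.05
Leg 3 (334°, 22 nmi): east 22 sin 334° = -9.64, north 22 cos 334° = 19.77
Leg 4 (297°, 30 nmi): east 30 sin 297° = -26.73, north 30 cos 297° = 13.62
Net displacement: -27.85 east, 50.16 north. Direction back to start is (27.85, -50.16): bearing = atan2(27.85, -50.16) mod 360° = 150.96° ≈ 151°.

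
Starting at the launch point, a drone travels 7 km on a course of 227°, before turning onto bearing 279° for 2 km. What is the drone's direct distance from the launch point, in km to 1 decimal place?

Leg 1 (227°, 7 km): east 7 sin 227° = -5.12, north 7 cos 227° = -4.77
Leg 2 (279°, 2 km): east 2 sin 279° = -1.98, north 2 cos 279° = 0.31
Net: -7.09 east, -4.46 north. Distance = √((-7.09)² + (-4.46)²) = 8.381 km.

8.4 km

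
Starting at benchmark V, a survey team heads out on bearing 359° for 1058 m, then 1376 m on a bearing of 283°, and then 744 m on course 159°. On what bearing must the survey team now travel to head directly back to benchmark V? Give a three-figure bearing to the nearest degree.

122°

Leg 1 (359°, 1058 m): east 1058 sin 359° = -18.46, north 1058 cos 359° = 1057.84
Leg 2 (283°, 1376 m): east 1376 sin 283° = -1340.73, north 1376 cos 283° = 309.53
Leg 3 (159°, 744 m): east 744 sin 159° = 266.63, north 744 cos 159° = -694.58
Net displacement: -1092.57 east, 672.79 north. Direction back to start is (1092.57, -672.79): bearing = atan2(1092.57, -672.79) mod 360° = 121.62° ≈ 122°.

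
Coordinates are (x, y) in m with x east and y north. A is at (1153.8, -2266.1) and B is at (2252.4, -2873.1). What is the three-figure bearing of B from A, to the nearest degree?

119°

Δeast = 2252.4 − 1153.8 = 1098.60; Δnorth = -2873.1 − -2266.1 = -607.00.
Bearing = atan2(Δeast, Δnorth) mod 360° = 118.92° ≈ 119°.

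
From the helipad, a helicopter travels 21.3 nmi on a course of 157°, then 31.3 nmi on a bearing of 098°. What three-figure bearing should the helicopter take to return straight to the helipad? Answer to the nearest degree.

301°

Leg 1 (157°, 21.3 nmi): east 21.3 sin 157° = 8.32, north 21.3 cos 157° = -19.61
Leg 2 (098°, 31.3 nmi): east 31.3 sin 98° = 31.00, north 31.3 cos 98° = -4.36
Net displacement: 39.32 east, -23.96 north. Direction back to start is (-39.32, 23.96): bearing = atan2(-39.32, 23.96) mod 360° = 301.36° ≈ 301°.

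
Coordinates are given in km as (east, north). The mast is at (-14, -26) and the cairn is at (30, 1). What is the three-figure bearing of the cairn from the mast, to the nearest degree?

Δeast = 30 − -14 = 44.00; Δnorth = 1 − -26 = 27.00.
Bearing = atan2(Δeast, Δnorth) mod 360° = 58.47° ≈ 058°.

058°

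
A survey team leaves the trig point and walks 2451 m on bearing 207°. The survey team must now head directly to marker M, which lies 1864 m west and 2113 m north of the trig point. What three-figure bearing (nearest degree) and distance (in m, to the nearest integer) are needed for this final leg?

350°, 4362 m

Leg 1 (207°, 2451 m): east 2451 sin 207° = -1112.73, north 2451 cos 207° = -2183.86
Current position: (-1112.73, -2183.86). Target: (-1864, 2113). Remaining: Δeast = -751.27, Δnorth = 4296.86.
Bearing = atan2(-751.27, 4296.86) mod 360° = 350.08°; distance = √((-751.27)² + (4296.86)²) = 4362.039 m.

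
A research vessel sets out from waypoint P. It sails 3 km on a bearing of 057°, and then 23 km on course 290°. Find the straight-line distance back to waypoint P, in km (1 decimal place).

21.3 km

Leg 1 (057°, 3 km): east 3 sin 57° = 2.52, north 3 cos 57° = 1.63
Leg 2 (290°, 23 km): east 23 sin 290° = -21.61, north 23 cos 290° = 7.87
Net: -19.10 east, 9.50 north. Distance = √((-19.10)² + (9.50)²) = 21.330 km.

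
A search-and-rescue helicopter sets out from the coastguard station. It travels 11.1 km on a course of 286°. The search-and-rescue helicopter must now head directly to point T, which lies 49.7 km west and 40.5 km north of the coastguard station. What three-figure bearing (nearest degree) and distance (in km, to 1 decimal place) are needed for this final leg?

314°, 54.1 km

Leg 1 (286°, 11.1 km): east 11.1 sin 286° = -10.67, north 11.1 cos 286° = 3.06
Current position: (-10.67, 3.06). Target: (-49.7, 40.5). Remaining: Δeast = -39.03, Δnorth = 37.44.
Bearing = atan2(-39.03, 37.44) mod 360° = 313.81°; distance = √((-39.03)² + (37.44)²) = 54.084 km.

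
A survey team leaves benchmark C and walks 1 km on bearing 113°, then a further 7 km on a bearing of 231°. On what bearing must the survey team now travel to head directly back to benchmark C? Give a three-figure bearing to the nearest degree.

Leg 1 (113°, 1 km): east 1 sin 113° = 0.92, north 1 cos 113° = -0.39
Leg 2 (231°, 7 km): east 7 sin 231° = -5.44, north 7 cos 231° = -4.41
Net displacement: -4.52 east, -4.80 north. Direction back to start is (4.52, 4.80): bearing = atan2(4.52, 4.80) mod 360° = 43.30° ≈ 043°.

043°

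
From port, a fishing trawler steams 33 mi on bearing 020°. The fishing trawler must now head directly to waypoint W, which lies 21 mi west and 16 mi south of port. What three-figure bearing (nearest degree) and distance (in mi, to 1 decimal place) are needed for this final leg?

214°, 57.0 mi

Leg 1 (020°, 33 mi): east 33 sin 20° = 11.29, north 33 cos 20° = 31.01
Current position: (11.29, 31.01). Target: (-21, -16). Remaining: Δeast = -32.29, Δnorth = -47.01.
Bearing = atan2(-32.29, -47.01) mod 360° = 214.48°; distance = √((-32.29)² + (-47.01)²) = 57.029 mi.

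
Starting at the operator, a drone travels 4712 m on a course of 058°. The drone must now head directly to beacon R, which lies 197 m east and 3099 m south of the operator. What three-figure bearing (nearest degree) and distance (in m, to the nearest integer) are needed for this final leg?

214°, 6764 m

Leg 1 (058°, 4712 m): east 4712 sin 58° = 3996.00, north 4712 cos 58° = 2496.98
Current position: (3996.00, 2496.98). Target: (197, -3099). Remaining: Δeast = -3799.00, Δnorth = -5595.98.
Bearing = atan2(-3799.00, -5595.98) mod 360° = 214.17°; distance = √((-3799.00)² + (-5595.98)²) = 6763.683 m.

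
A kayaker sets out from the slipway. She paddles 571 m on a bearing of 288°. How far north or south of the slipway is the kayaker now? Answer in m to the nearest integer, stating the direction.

Leg 1 (288°, 571 m): east 571 sin 288° = -543.05, north 571 cos 288° = 176.45
Net north component: 176.45 m.

176 m north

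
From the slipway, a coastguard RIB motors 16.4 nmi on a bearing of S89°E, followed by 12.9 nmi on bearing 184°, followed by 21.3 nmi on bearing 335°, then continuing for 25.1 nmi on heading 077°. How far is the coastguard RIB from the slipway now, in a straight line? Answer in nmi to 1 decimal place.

Leg 1 (S89°E, 16.4 nmi): east 16.4 sin 91° = 16.40, north 16.4 cos 91° = -0.29
Leg 2 (184°, 12.9 nmi): east 12.9 sin 184° = -0.90, north 12.9 cos 184° = -12.87
Leg 3 (335°, 21.3 nmi): east 21.3 sin 335° = -9.00, north 21.3 cos 335° = 19.30
Leg 4 (077°, 25.1 nmi): east 25.1 sin 77° = 24.46, north 25.1 cos 77° = 5.65
Net: 30.95 east, 11.80 north. Distance = √((30.95)² + (11.80)²) = 33.124 nmi.

33.1 nmi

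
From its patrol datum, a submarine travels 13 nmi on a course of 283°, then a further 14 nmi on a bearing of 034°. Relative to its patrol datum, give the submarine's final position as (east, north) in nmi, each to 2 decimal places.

(-4.84, 14.53)

Leg 1 (283°, 13 nmi): east 13 sin 283° = -12.67, north 13 cos 283° = 2.92
Leg 2 (034°, 14 nmi): east 14 sin 34° = 7.83, north 14 cos 34° = 11.61
Summing: -4.84 nmi east, 14.53 nmi north → (-4.84, 14.53).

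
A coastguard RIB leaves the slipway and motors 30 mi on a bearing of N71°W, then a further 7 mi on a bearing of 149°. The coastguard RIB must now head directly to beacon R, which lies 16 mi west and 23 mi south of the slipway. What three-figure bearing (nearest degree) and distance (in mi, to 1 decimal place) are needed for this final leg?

Leg 1 (N71°W, 30 mi): east 30 sin 289° = -28.37, north 30 cos 289° = 9.77
Leg 2 (149°, 7 mi): east 7 sin 149° = 3.61, north 7 cos 149° = -6.00
Current position: (-24.76, 3.77). Target: (-16, -23). Remaining: Δeast = 8.76, Δnorth = -26.77.
Bearing = atan2(8.76, -26.77) mod 360° = 161.88°; distance = √((8.76)² + (-26.77)²) = 28.164 mi.

162°, 28.2 mi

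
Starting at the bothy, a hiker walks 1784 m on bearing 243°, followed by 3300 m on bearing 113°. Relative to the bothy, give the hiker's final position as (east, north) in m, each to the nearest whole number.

(1448, -2099)

Leg 1 (243°, 1784 m): east 1784 sin 243° = -1589.56, north 1784 cos 243° = -809.92
Leg 2 (113°, 3300 m): east 3300 sin 113° = 3037.67, north 3300 cos 113° = -1289.41
Summing: 1448.11 m east, -2099.33 m north → (1448, -2099).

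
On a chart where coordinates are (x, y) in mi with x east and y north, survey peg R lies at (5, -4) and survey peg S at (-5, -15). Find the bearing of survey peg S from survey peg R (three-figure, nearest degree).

Δeast = -5 − 5 = -10.00; Δnorth = -15 − -4 = -11.00.
Bearing = atan2(Δeast, Δnorth) mod 360° = 222.27° ≈ 222°.

222°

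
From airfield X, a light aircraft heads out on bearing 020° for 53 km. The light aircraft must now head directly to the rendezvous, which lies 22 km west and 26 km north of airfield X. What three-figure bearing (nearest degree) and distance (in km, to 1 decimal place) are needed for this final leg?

Leg 1 (020°, 53 km): east 53 sin 20° = 18.13, north 53 cos 20° = 49.80
Current position: (18.13, 49.80). Target: (-22, 26). Remaining: Δeast = -40.13, Δnorth = -23.80.
Bearing = atan2(-40.13, -23.80) mod 360° = 239.32°; distance = √((-40.13)² + (-23.80)²) = 46.656 km.

239°, 46.7 km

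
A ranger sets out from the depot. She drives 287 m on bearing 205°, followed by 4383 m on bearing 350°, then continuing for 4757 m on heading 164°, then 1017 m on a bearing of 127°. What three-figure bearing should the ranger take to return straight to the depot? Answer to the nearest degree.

312°

Leg 1 (205°, 287 m): east 287 sin 205° = -121.29, north 287 cos 205° = -260.11
Leg 2 (350°, 4383 m): east 4383 sin 350° = -761.10, north 4383 cos 350° = 4316.41
Leg 3 (164°, 4757 m): east 4757 sin 164° = 1311.21, north 4757 cos 164° = -4572.72
Leg 4 (127°, 1017 m): east 1017 sin 127° = 812.21, north 1017 cos 127° = -612.05
Net displacement: 1241.03 east, -1128.47 north. Direction back to start is (-1241.03, 1128.47): bearing = atan2(-1241.03, 1128.47) mod 360° = 312.28° ≈ 312°.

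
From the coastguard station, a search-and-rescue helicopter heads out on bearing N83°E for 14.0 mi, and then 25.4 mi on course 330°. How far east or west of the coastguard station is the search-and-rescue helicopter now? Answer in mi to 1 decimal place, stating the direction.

1.2 mi east

Leg 1 (N83°E, 14.0 mi): east 14.0 sin 83° = 13.90, north 14.0 cos 83° = 1.71
Leg 2 (330°, 25.4 mi): east 25.4 sin 330° = -12.70, north 25.4 cos 330° = 22.00
Net east component: 1.20 mi.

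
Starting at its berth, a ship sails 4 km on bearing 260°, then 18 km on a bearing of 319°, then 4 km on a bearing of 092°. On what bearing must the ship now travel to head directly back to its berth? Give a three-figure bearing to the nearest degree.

Leg 1 (260°, 4 km): east 4 sin 260° = -3.94, north 4 cos 260° = -0.69
Leg 2 (319°, 18 km): east 18 sin 319° = -11.81, north 18 cos 319° = 13.58
Leg 3 (092°, 4 km): east 4 sin 92° = 4.00, north 4 cos 92° = -0.14
Net displacement: -11.75 east, 12.75 north. Direction back to start is (11.75, -12.75): bearing = atan2(11.75, -12.75) mod 360° = 137.34° ≈ 137°.

137°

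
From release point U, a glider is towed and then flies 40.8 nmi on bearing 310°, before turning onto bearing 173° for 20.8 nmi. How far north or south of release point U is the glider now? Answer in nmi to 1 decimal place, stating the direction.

5.6 nmi north

Leg 1 (310°, 40.8 nmi): east 40.8 sin 310° = -31.25, north 40.8 cos 310° = 26.23
Leg 2 (173°, 20.8 nmi): east 20.8 sin 173° = 2.53, north 20.8 cos 173° = -20.64
Net north component: 5.58 nmi.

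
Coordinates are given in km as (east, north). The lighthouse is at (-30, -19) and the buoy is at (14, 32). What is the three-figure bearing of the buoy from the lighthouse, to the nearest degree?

041°

Δeast = 14 − -30 = 44.00; Δnorth = 32 − -19 = 51.00.
Bearing = atan2(Δeast, Δnorth) mod 360° = 40.79° ≈ 041°.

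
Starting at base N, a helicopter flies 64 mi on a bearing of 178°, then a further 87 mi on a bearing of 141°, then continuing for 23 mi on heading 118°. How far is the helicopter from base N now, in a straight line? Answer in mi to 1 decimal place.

Leg 1 (178°, 64 mi): east 64 sin 178° = 2.23, north 64 cos 178° = -63.96
Leg 2 (141°, 87 mi): east 87 sin 141° = 54.75, north 87 cos 141° = -67.61
Leg 3 (118°, 23 mi): east 23 sin 118° = 20.31, north 23 cos 118° = -10.80
Net: 77.29 east, -142.37 north. Distance = √((77.29)² + (-142.37)²) = 161.998 mi.

162.0 mi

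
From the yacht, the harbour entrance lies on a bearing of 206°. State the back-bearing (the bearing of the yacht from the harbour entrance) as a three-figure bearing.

026°

Back-bearing = 206° − 180° = 026°.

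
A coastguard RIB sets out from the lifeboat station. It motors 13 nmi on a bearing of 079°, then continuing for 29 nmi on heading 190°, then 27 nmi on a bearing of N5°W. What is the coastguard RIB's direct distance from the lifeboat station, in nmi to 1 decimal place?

Leg 1 (079°, 13 nmi): east 13 sin 79° = 12.76, north 13 cos 79° = 2.48
Leg 2 (190°, 29 nmi): east 29 sin 190° = -5.04, north 29 cos 190° = -28.56
Leg 3 (N5°W, 27 nmi): east 27 sin 355° = -2.35, north 27 cos 355° = 26.90
Net: 5.37 east, 0.82 north. Distance = √((5.37)² + (0.82)²) = 5.434 nmi.

5.4 nmi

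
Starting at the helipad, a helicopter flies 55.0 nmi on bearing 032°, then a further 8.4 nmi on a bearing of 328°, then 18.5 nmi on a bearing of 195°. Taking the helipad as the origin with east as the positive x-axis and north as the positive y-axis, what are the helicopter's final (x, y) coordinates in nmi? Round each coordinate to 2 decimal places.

(19.91, 35.90)

Leg 1 (032°, 55.0 nmi): east 55.0 sin 32° = 29.15, north 55.0 cos 32° = 46.64
Leg 2 (328°, 8.4 nmi): east 8.4 sin 328° = -4.45, north 8.4 cos 328° = 7.12
Leg 3 (195°, 18.5 nmi): east 18.5 sin 195° = -4.79, north 18.5 cos 195° = -17.87
Summing: 19.91 nmi east, 35.90 nmi north → (19.91, 35.90).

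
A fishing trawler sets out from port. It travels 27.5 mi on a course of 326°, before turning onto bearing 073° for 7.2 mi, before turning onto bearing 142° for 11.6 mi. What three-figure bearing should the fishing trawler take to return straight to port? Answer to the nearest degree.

Leg 1 (326°, 27.5 mi): east 27.5 sin 326° = -15.38, north 27.5 cos 326° = 22.80
Leg 2 (073°, 7.2 mi): east 7.2 sin 73° = 6.89, north 7.2 cos 73° = 2.11
Leg 3 (142°, 11.6 mi): east 11.6 sin 142° = 7.14, north 11.6 cos 142° = -9.14
Net displacement: -1.35 east, 15.76 north. Direction back to start is (1.35, -15.76): bearing = atan2(1.35, -15.76) mod 360° = 175.10° ≈ 175°.

175°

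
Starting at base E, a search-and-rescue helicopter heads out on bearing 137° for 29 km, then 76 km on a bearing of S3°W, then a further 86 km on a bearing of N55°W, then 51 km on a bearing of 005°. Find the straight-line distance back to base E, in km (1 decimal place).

50.3 km

Leg 1 (137°, 29 km): east 29 sin 137° = 19.78, north 29 cos 137° = -21.21
Leg 2 (S3°W, 76 km): east 76 sin 183° = -3.98, north 76 cos 183° = -75.90
Leg 3 (N55°W, 86 km): east 86 sin 305° = -70.45, north 86 cos 305° = 49.33
Leg 4 (005°, 51 km): east 51 sin 5° = 4.44, north 51 cos 5° = 50.81
Net: -50.20 east, 3.03 north. Distance = √((-50.20)² + (3.03)²) = 50.293 km.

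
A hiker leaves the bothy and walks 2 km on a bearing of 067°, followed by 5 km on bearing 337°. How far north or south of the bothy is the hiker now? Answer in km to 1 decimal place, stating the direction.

5.4 km north

Leg 1 (067°, 2 km): east 2 sin 67° = 1.84, north 2 cos 67° = 0.78
Leg 2 (337°, 5 km): east 5 sin 337° = -1.95, north 5 cos 337° = 4.60
Net north component: 5.38 km.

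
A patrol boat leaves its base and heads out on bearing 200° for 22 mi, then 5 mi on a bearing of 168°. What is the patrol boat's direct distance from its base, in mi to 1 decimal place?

26.4 mi

Leg 1 (200°, 22 mi): east 22 sin 200° = -7.52, north 22 cos 200° = -20.67
Leg 2 (168°, 5 mi): east 5 sin 168° = 1.04, north 5 cos 168° = -4.89
Net: -6.48 east, -25.56 north. Distance = √((-6.48)² + (-25.56)²) = 26.374 mi.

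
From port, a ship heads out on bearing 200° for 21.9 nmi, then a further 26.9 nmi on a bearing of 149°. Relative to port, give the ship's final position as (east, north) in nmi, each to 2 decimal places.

(6.36, -43.64)

Leg 1 (200°, 21.9 nmi): east 21.9 sin 200° = -7.49, north 21.9 cos 200° = -20.58
Leg 2 (149°, 26.9 nmi): east 26.9 sin 149° = 13.85, north 26.9 cos 149° = -23.06
Summing: 6.36 nmi east, -43.64 nmi north → (6.36, -43.64).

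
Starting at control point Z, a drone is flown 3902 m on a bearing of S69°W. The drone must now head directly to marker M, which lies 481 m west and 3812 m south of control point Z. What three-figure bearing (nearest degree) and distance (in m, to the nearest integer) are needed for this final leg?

Leg 1 (S69°W, 3902 m): east 3902 sin 249° = -3642.83, north 3902 cos 249° = -1398.35
Current position: (-3642.83, -1398.35). Target: (-481, -3812). Remaining: Δeast = 3161.83, Δnorth = -2413.65.
Bearing = atan2(3161.83, -2413.65) mod 360° = 127.36°; distance = √((3161.83)² + (-2413.65)²) = 3977.797 m.

127°, 3978 m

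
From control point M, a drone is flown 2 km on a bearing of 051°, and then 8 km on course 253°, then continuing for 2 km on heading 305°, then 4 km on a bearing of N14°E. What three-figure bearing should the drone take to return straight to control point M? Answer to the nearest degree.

120°

Leg 1 (051°, 2 km): east 2 sin 51° = 1.55, north 2 cos 51° = 1.26
Leg 2 (253°, 8 km): east 8 sin 253° = -7.65, north 8 cos 253° = -2.34
Leg 3 (305°, 2 km): east 2 sin 305° = -1.64, north 2 cos 305° = 1.15
Leg 4 (N14°E, 4 km): east 4 sin 14° = 0.97, north 4 cos 14° = 3.88
Net displacement: -6.77 east, 3.95 north. Direction back to start is (6.77, -3.95): bearing = atan2(6.77, -3.95) mod 360° = 120.26° ≈ 120°.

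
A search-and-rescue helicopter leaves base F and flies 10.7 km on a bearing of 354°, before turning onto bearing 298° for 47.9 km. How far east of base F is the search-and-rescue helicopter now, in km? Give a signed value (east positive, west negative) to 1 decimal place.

-43.4 km

Leg 1 (354°, 10.7 km): east 10.7 sin 354° = -1.12, north 10.7 cos 354° = 10.64
Leg 2 (298°, 47.9 km): east 47.9 sin 298° = -42.29, north 47.9 cos 298° = 22.49
Net east component: -43.41 km.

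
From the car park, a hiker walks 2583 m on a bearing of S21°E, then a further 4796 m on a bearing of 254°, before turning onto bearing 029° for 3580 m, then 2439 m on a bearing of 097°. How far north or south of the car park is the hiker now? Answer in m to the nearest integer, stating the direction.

Leg 1 (S21°E, 2583 m): east 2583 sin 159° = 925.66, north 2583 cos 159° = -2411.44
Leg 2 (254°, 4796 m): east 4796 sin 254° = -4610.21, north 4796 cos 254° = -1321.96
Leg 3 (029°, 3580 m): east 3580 sin 29° = 1735.62, north 3580 cos 29° = 3131.14
Leg 4 (097°, 2439 m): east 2439 sin 97° = 2420.82, north 2439 cos 97° = -297.24
Net north component: -899.50 m.

899 m south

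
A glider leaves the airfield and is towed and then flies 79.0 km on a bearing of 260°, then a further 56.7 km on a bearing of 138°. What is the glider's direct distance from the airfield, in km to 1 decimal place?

68.6 km

Leg 1 (260°, 79.0 km): east 79.0 sin 260° = -77.80, north 79.0 cos 260° = -13.72
Leg 2 (138°, 56.7 km): east 56.7 sin 138° = 37.94, north 56.7 cos 138° = -42.14
Net: -39.86 east, -55.85 north. Distance = √((-39.86)² + (-55.85)²) = 68.619 km.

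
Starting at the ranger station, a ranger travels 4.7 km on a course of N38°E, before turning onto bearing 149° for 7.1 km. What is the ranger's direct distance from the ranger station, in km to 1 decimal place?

7.0 km

Leg 1 (N38°E, 4.7 km): east 4.7 sin 38° = 2.89, north 4.7 cos 38° = 3.70
Leg 2 (149°, 7.1 km): east 7.1 sin 149° = 3.66, north 7.1 cos 149° = -6.09
Net: 6.55 east, -2.38 north. Distance = √((6.55)² + (-2.38)²) = 6.970 km.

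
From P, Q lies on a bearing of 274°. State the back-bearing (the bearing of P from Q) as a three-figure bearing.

094°

Back-bearing = 274° − 180° = 094°.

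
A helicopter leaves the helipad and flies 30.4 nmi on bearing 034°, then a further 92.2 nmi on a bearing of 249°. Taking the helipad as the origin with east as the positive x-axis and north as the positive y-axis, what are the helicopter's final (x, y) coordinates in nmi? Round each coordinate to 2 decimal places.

Leg 1 (034°, 30.4 nmi): east 30.4 sin 34° = 17.00, north 30.4 cos 34° = 25.20
Leg 2 (249°, 92.2 nmi): east 92.2 sin 249° = -86.08, north 92.2 cos 249° = -33.04
Summing: -69.08 nmi east, -7.84 nmi north → (-69.08, -7.84).

(-69.08, -7.84)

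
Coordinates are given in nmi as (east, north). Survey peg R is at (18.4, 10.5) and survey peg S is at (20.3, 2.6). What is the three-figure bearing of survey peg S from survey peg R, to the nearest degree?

166°

Δeast = 20.3 − 18.4 = 1.90; Δnorth = 2.6 − 10.5 = -7.90.
Bearing = atan2(Δeast, Δnorth) mod 360° = 166.48° ≈ 166°.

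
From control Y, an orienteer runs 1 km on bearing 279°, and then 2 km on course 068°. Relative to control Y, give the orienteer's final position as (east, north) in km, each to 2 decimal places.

(0.87, 0.91)

Leg 1 (279°, 1 km): east 1 sin 279° = -0.99, north 1 cos 279° = 0.16
Leg 2 (068°, 2 km): east 2 sin 68° = 1.85, north 2 cos 68° = 0.75
Summing: 0.87 km east, 0.91 km north → (0.87, 0.91).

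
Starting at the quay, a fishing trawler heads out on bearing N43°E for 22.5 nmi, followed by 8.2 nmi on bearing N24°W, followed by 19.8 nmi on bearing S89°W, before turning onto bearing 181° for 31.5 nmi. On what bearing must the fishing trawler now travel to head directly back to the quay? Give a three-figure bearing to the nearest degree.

Leg 1 (N43°E, 22.5 nmi): east 22.5 sin 43° = 15.34, north 22.5 cos 43° = 16.46
Leg 2 (N24°W, 8.2 nmi): east 8.2 sin 336° = -3.34, north 8.2 cos 336° = 7.49
Leg 3 (S89°W, 19.8 nmi): east 19.8 sin 269° = -19.80, north 19.8 cos 269° = -0.35
Leg 4 (181°, 31.5 nmi): east 31.5 sin 181° = -0.55, north 31.5 cos 181° = -31.50
Net displacement: -8.34 east, -7.89 north. Direction back to start is (8.34, 7.89): bearing = atan2(8.34, 7.89) mod 360° = 46.56° ≈ 047°.

047°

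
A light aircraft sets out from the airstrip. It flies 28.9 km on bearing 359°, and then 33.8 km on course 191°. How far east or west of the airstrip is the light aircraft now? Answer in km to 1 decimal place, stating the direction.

Leg 1 (359°, 28.9 km): east 28.9 sin 359° = -0.50, north 28.9 cos 359° = 28.90
Leg 2 (191°, 33.8 km): east 33.8 sin 191° = -6.45, north 33.8 cos 191° = -33.18
Net east component: -6.95 km.

7.0 km west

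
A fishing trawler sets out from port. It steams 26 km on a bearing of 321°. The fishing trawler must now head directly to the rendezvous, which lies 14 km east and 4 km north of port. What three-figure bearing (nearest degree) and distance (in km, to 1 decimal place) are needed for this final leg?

Leg 1 (321°, 26 km): east 26 sin 321° = -16.36, north 26 cos 321° = 20.21
Current position: (-16.36, 20.21). Target: (14, 4). Remaining: Δeast = 30.36, Δnorth = -16.21.
Bearing = atan2(30.36, -16.21) mod 360° = 118.09°; distance = √((30.36)² + (-16.21)²) = 34.417 km.

118°, 34.4 km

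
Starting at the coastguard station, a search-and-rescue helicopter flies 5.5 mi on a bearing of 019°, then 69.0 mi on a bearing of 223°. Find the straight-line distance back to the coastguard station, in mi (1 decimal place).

64.0 mi

Leg 1 (019°, 5.5 mi): east 5.5 sin 19° = 1.79, north 5.5 cos 19° = 5.20
Leg 2 (223°, 69.0 mi): east 69.0 sin 223° = -47.06, north 69.0 cos 223° = -50.46
Net: -45.27 east, -45.26 north. Distance = √((-45.27)² + (-45.26)²) = 64.015 mi.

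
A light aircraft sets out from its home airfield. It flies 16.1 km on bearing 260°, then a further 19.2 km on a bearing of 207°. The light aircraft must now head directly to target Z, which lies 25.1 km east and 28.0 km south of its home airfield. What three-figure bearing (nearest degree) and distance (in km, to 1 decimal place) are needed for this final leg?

099°, 50.3 km

Leg 1 (260°, 16.1 km): east 16.1 sin 260° = -15.86, north 16.1 cos 260° = -2.80
Leg 2 (207°, 19.2 km): east 19.2 sin 207° = -8.72, north 19.2 cos 207° = -17.11
Current position: (-24.57, -19.90). Target: (25.1, -28.0). Remaining: Δeast = 49.67, Δnorth = -8.10.
Bearing = atan2(49.67, -8.10) mod 360° = 99.26°; distance = √((49.67)² + (-8.10)²) = 50.328 km.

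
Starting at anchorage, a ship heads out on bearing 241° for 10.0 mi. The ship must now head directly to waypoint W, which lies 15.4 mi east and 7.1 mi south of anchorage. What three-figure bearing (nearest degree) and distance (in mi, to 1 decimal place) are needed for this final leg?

Leg 1 (241°, 10.0 mi): east 10.0 sin 241° = -8.75, north 10.0 cos 241° = -4.85
Current position: (-8.75, -4.85). Target: (15.4, -7.1). Remaining: Δeast = 24.15, Δnorth = -2.25.
Bearing = atan2(24.15, -2.25) mod 360° = 95.33°; distance = √((24.15)² + (-2.25)²) = 24.251 mi.

095°, 24.3 mi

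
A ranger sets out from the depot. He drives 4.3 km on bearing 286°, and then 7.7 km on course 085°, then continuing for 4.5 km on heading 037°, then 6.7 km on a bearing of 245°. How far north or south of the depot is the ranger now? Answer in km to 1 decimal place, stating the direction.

Leg 1 (286°, 4.3 km): east 4.3 sin 286° = -4.13, north 4.3 cos 286° = 1.19
Leg 2 (085°, 7.7 km): east 7.7 sin 85° = 7.67, north 7.7 cos 85° = 0.67
Leg 3 (037°, 4.5 km): east 4.5 sin 37° = 2.71, north 4.5 cos 37° = 3.59
Leg 4 (245°, 6.7 km): east 6.7 sin 245° = -6.07, north 6.7 cos 245° = -2.83
Net north component: 2.62 km.

2.6 km north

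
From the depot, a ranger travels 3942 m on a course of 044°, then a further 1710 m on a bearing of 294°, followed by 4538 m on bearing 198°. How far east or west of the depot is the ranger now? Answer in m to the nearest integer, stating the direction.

Leg 1 (044°, 3942 m): east 3942 sin 44° = 2738.34, north 3942 cos 44° = 2835.64
Leg 2 (294°, 1710 m): east 1710 sin 294° = -1562.16, north 1710 cos 294° = 695.52
Leg 3 (198°, 4538 m): east 4538 sin 198° = -1402.32, north 4538 cos 198° = -4315.89
Net east component: -226.14 m.

226 m west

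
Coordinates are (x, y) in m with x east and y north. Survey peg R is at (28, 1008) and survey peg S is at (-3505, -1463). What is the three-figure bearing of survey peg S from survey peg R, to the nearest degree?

Δeast = -3505 − 28 = -3533.00; Δnorth = -1463 − 1008 = -2471.00.
Bearing = atan2(Δeast, Δnorth) mod 360° = 235.03° ≈ 235°.

235°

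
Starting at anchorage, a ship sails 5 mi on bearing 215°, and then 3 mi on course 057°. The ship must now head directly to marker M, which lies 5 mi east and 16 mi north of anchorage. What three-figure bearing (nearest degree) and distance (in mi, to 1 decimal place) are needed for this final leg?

Leg 1 (215°, 5 mi): east 5 sin 215° = -2.87, north 5 cos 215° = -4.10
Leg 2 (057°, 3 mi): east 3 sin 57° = 2.52, north 3 cos 57° = 1.63
Current position: (-0.35, -2.46). Target: (5, 16). Remaining: Δeast = 5.35, Δnorth = 18.46.
Bearing = atan2(5.35, 18.46) mod 360° = 16.17°; distance = √((5.35)² + (18.46)²) = 19.222 mi.

016°, 19.2 mi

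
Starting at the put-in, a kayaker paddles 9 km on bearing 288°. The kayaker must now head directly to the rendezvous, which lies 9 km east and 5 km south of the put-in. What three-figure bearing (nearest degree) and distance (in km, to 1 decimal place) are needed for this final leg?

Leg 1 (288°, 9 km): east 9 sin 288° = -8.56, north 9 cos 288° = 2.78
Current position: (-8.56, 2.78). Target: (9, -5). Remaining: Δeast = 17.56, Δnorth = -7.78.
Bearing = atan2(17.56, -7.78) mod 360° = 113.90°; distance = √((17.56)² + (-7.78)²) = 19.206 km.

114°, 19.2 km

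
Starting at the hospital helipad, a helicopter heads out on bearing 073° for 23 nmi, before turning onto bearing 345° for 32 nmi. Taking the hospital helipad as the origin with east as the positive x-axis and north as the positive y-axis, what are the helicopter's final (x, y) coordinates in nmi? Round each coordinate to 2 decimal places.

(13.71, 37.63)

Leg 1 (073°, 23 nmi): east 23 sin 73° = 22.00, north 23 cos 73° = 6.72
Leg 2 (345°, 32 nmi): east 32 sin 345° = -8.28, north 32 cos 345° = 30.91
Summing: 13.71 nmi east, 37.63 nmi north → (13.71, 37.63).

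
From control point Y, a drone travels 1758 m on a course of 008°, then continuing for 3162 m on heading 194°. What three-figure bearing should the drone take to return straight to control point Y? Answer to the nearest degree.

Leg 1 (008°, 1758 m): east 1758 sin 8° = 244.67, north 1758 cos 8° = 1740.89
Leg 2 (194°, 3162 m): east 3162 sin 194° = -764.96, north 3162 cos 194° = -3068.08
Net displacement: -520.29 east, -1327.18 north. Direction back to start is (520.29, 1327.18): bearing = atan2(520.29, 1327.18) mod 360° = 21.41° ≈ 021°.

021°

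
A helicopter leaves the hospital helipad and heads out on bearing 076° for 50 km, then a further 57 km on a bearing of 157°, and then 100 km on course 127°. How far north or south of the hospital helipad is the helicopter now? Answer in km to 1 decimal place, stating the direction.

100.6 km south

Leg 1 (076°, 50 km): east 50 sin 76° = 48.51, north 50 cos 76° = 12.10
Leg 2 (157°, 57 km): east 57 sin 157° = 22.27, north 57 cos 157° = -52.47
Leg 3 (127°, 100 km): east 100 sin 127° = 79.86, north 100 cos 127° = -60.18
Net north component: -100.55 km.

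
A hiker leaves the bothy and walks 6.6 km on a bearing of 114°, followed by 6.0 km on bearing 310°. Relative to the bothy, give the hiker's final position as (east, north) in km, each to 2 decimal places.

(1.43, 1.17)

Leg 1 (114°, 6.6 km): east 6.6 sin 114° = 6.03, north 6.6 cos 114° = -2.68
Leg 2 (310°, 6.0 km): east 6.0 sin 310° = -4.60, north 6.0 cos 310° = 3.86
Summing: 1.43 km east, 1.17 km north → (1.43, 1.17).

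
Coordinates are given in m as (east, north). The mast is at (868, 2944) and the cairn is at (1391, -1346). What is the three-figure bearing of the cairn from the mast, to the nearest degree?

173°

Δeast = 1391 − 868 = 523.00; Δnorth = -1346 − 2944 = -4290.00.
Bearing = atan2(Δeast, Δnorth) mod 360° = 173.05° ≈ 173°.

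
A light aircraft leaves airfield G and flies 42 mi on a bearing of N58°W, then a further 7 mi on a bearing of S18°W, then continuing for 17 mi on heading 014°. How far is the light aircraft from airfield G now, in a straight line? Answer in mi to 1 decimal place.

Leg 1 (N58°W, 42 mi): east 42 sin 302° = -35.62, north 42 cos 302° = 22.26
Leg 2 (S18°W, 7 mi): east 7 sin 198° = -2.16, north 7 cos 198° = -6.66
Leg 3 (014°, 17 mi): east 17 sin 14° = 4.11, north 17 cos 14° = 16.50
Net: -33.67 east, 32.09 north. Distance = √((-33.67)² + (32.09)²) = 46.515 mi.

46.5 mi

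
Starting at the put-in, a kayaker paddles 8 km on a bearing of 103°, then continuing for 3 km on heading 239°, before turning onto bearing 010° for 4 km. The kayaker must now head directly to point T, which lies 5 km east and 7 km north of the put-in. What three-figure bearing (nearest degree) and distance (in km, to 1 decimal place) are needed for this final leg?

352°, 6.5 km

Leg 1 (103°, 8 km): east 8 sin 103° = 7.79, north 8 cos 103° = -1.80
Leg 2 (239°, 3 km): east 3 sin 239° = -2.57, north 3 cos 239° = -1.55
Leg 3 (010°, 4 km): east 4 sin 10° = 0.69, north 4 cos 10° = 3.94
Current position: (5.92, 0.59). Target: (5, 7). Remaining: Δeast = -0.92, Δnorth = 6.41.
Bearing = atan2(-0.92, 6.41) mod 360° = 351.84°; distance = √((-0.92)² + (6.41)²) = 6.471 km.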